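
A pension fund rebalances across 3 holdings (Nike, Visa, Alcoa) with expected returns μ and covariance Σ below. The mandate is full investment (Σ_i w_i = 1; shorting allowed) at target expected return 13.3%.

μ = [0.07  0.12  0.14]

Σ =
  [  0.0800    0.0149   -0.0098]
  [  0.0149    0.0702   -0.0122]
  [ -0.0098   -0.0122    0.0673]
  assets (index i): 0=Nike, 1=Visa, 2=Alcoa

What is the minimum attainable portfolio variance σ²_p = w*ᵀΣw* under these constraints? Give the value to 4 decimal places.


0.0304

u=Σ⁻¹μ = [0.8196  1.9801  2.5585]
v=Σ⁻¹𝟙 = [12.0674  15.0454  19.3434]
a=μᵀu=0.653179  b=𝟙ᵀu=5.358245  c=𝟙ᵀv=46.456203  D=ac−b²=1.633407
λ₁=(c·0.133−b)/D = (46.456203·0.133−5.358245)/1.633407 = 0.502282
λ₂=(a−b·0.133)/D = (0.653179−5.358245·0.133)/1.633407 = -0.036407
w* = 0.502282·u + -0.036407·v:
  w_0 = 0.502282·0.8196 + -0.036407·12.0674 = -0.0277  (Nike)
  w_1 = 0.502282·1.9801 + -0.036407·15.0454 = 0.4468  (Visa)
  w_2 = 0.502282·2.5585 + -0.036407·19.3434 = 0.5809  (Alcoa)
Σw_i=1.0000  μᵀw=0.1330
σ²=wᵀΣw=λ₁·μ_p+λ₂ = 0.502282·0.133 + -0.036407 = 0.030396 ≈ 0.0304


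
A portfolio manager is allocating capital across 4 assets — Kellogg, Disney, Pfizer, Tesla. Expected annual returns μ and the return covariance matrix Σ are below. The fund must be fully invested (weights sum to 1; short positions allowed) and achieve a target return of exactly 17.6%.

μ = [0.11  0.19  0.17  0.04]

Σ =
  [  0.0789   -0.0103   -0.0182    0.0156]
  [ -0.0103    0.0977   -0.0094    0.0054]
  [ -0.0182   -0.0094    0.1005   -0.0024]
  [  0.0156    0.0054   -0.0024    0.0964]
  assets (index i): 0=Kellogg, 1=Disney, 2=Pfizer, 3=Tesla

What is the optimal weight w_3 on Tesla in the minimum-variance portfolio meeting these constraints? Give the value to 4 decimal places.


-0.1319

g=Σ⁻¹μ = [2.2495  2.4069  2.3234  -0.0261]
h=Σ⁻¹𝟙 = [16.1895  12.9065  14.2656  7.3857]
a=μᵀg=1.098682  b=𝟙ᵀg=6.953674  c=𝟙ᵀh=50.747423  D=ac−b²=7.401697
λ₁=(c·0.176−b)/D = (50.747423·0.176−6.953674)/7.401697 = 0.267219
λ₂=(a−b·0.176)/D = (1.098682−6.953674·0.176)/7.401697 = -0.016910
w* = 0.267219·g + -0.016910·h:
  w_0 = 0.267219·2.2495 + -0.016910·16.1895 = 0.3273  (Kellogg)
  w_1 = 0.267219·2.4069 + -0.016910·12.9065 = 0.4249  (Disney)
  w_2 = 0.267219·2.3234 + -0.016910·14.2656 = 0.3796  (Pfizer)
  w_3 = 0.267219·-0.0261 + -0.016910·7.3857 = -0.1319  (Tesla)
Σw_i=1.0000  μᵀw=0.1760
σ²=wᵀΣw=λ₁·μ_p+λ₂ = 0.267219·0.176 + -0.016910 = 0.030120 ≈ 0.0301


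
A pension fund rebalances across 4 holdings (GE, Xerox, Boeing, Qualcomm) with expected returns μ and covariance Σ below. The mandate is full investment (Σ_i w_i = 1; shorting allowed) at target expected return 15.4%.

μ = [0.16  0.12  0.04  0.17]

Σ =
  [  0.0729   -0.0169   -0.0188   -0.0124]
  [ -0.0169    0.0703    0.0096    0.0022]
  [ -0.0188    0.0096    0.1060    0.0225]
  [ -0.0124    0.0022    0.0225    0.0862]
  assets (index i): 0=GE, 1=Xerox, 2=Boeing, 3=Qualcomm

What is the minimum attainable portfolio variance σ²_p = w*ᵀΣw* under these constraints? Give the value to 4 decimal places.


p=Σ⁻¹μ = [3.1991  2.3710  0.2398  2.3092]
q=Σ⁻¹𝟙 = [22.2891  17.9493  9.2269  11.9407]
a=μᵀp=1.198539  b=𝟙ᵀp=8.119174  c=𝟙ᵀq=61.406076  D=ac−b²=7.676569
λ₁=(c·0.154−b)/D = (61.406076·0.154−8.119174)/7.676569 = 0.174213
λ₂=(a−b·0.154)/D = (1.198539−8.119174·0.154)/7.676569 = -0.006750
w* = 0.174213·p + -0.006750·q:
  w_0 = 0.174213·3.1991 + -0.006750·22.2891 = 0.4069  (GE)
  w_1 = 0.174213·2.3710 + -0.006750·17.9493 = 0.2919  (Xerox)
  w_2 = 0.174213·0.2398 + -0.006750·9.2269 = -0.0205  (Boeing)
  w_3 = 0.174213·2.3092 + -0.006750·11.9407 = 0.3217  (Qualcomm)
Σw_i=1.0000  μᵀw=0.1540
σ²=wᵀΣw=λ₁·μ_p+λ₂ = 0.174213·0.154 + -0.006750 = 0.020079 ≈ 0.0201

0.0201


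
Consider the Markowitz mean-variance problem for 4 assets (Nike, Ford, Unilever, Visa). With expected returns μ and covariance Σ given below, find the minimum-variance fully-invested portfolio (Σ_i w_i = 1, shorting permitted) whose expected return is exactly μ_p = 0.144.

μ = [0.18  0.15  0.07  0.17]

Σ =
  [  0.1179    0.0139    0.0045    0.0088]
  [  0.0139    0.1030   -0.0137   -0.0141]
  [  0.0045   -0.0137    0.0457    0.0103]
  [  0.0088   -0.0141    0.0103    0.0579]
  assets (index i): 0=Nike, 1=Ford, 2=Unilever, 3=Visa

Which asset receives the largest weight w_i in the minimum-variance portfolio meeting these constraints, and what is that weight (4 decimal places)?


g=Σ⁻¹μ = [1.0270  1.9057  1.3238  3.0086]
h=Σ⁻¹𝟙 = [4.7659  14.1994  22.0444  16.0831]
a=μᵀg=1.074827  b=𝟙ᵀg=7.265005  c=𝟙ᵀh=57.092779  D=ac−b²=8.584581
λ₁=(c·0.144−b)/D = (57.092779·0.144−7.265005)/8.584581 = 0.111404
λ₂=(a−b·0.144)/D = (1.074827−7.265005·0.144)/8.584581 = 0.003339
w* = 0.111404·g + 0.003339·h:
  w_0 = 0.111404·1.0270 + 0.003339·4.7659 = 0.1303  (Nike)
  w_1 = 0.111404·1.9057 + 0.003339·14.1994 = 0.2597  (Ford)
  w_2 = 0.111404·1.3238 + 0.003339·22.0444 = 0.2211  (Unilever)
  w_3 = 0.111404·3.0086 + 0.003339·16.0831 = 0.3889  (Visa)
Σw_i=1.0000  μᵀw=0.1440
σ²=wᵀΣw=λ₁·μ_p+λ₂ = 0.111404·0.144 + 0.003339 = 0.019381 ≈ 0.0194

Visa (0.3889)


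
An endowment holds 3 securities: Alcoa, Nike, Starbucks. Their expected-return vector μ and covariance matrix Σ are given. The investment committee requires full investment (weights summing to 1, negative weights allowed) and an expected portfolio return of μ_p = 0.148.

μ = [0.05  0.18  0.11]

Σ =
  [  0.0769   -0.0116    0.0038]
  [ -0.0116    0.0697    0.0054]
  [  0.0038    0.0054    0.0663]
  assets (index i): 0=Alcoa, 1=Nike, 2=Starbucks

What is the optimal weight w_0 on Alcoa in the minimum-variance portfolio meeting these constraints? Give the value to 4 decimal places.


0.1039

p=Σ⁻¹μ = [0.9795  2.6380  1.3881]
q=Σ⁻¹𝟙 = [14.7470  15.7981  12.9510]
a=μᵀp=0.676505  b=𝟙ᵀp=5.005624  c=𝟙ᵀq=43.496138  D=ac−b²=4.369085
λ₁=(c·0.148−b)/D = (43.496138·0.148−5.005624)/4.369085 = 0.327713
λ₂=(a−b·0.148)/D = (0.676505−5.005624·0.148)/4.369085 = -0.014723
w* = 0.327713·p + -0.014723·q:
  w_0 = 0.327713·0.9795 + -0.014723·14.7470 = 0.1039  (Alcoa)
  w_1 = 0.327713·2.6380 + -0.014723·15.7981 = 0.6319  (Nike)
  w_2 = 0.327713·1.3881 + -0.014723·12.9510 = 0.2642  (Starbucks)
Σw_i=1.0000  μᵀw=0.1480
σ²=wᵀΣw=λ₁·μ_p+λ₂ = 0.327713·0.148 + -0.014723 = 0.033778 ≈ 0.0338


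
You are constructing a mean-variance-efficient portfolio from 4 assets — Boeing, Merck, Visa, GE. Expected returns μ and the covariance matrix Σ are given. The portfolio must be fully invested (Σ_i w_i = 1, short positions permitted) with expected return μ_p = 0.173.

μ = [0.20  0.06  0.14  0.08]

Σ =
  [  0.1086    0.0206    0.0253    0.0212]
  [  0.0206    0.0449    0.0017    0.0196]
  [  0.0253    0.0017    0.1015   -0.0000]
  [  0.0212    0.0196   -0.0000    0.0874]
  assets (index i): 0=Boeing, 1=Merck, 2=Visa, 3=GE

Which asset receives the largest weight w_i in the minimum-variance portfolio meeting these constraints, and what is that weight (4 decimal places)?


p=Σ⁻¹μ = [1.4305  0.4362  1.0154  0.4705]
q=Σ⁻¹𝟙 = [2.3992  17.8376  8.9554  6.8595]
a=μᵀp=0.492069  b=𝟙ᵀp=3.352613  c=𝟙ᵀq=36.051687  D=ac−b²=6.499897
λ₁=(c·0.173−b)/D = (36.051687·0.173−3.352613)/6.499897 = 0.443750
λ₂=(a−b·0.173)/D = (0.492069−3.352613·0.173)/6.499897 = -0.013528
w* = 0.443750·p + -0.013528·q:
  w_0 = 0.443750·1.4305 + -0.013528·2.3992 = 0.6023  (Boeing)
  w_1 = 0.443750·0.4362 + -0.013528·17.8376 = -0.0478  (Merck)
  w_2 = 0.443750·1.0154 + -0.013528·8.9554 = 0.3295  (Visa)
  w_3 = 0.443750·0.4705 + -0.013528·6.8595 = 0.1160  (GE)
Σw_i=1.0000  μᵀw=0.1730
σ²=wᵀΣw=λ₁·μ_p+λ₂ = 0.443750·0.173 + -0.013528 = 0.063240 ≈ 0.0632

Boeing (0.6023)


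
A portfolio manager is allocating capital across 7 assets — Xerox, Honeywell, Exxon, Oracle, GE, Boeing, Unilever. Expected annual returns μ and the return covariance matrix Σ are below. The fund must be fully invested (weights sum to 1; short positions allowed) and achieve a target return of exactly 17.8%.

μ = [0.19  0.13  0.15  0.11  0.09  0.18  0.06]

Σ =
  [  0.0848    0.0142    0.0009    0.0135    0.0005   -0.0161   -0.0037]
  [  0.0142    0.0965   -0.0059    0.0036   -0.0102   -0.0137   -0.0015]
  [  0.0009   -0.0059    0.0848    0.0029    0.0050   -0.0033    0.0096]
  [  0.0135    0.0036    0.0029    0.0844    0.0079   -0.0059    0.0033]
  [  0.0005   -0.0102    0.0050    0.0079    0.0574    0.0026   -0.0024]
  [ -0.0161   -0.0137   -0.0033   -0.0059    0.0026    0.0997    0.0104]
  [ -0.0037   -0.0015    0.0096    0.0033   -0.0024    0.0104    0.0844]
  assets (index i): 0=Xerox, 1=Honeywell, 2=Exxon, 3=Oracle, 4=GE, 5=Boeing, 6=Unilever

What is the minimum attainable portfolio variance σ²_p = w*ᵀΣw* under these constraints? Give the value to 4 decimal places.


0.0238

x=Σ⁻¹μ = [2.2905  1.5941  1.7962  0.8263  1.4655  2.4284  0.3455]
y=Σ⁻¹𝟙 = [11.0180  12.9221  10.6502  8.0536  17.4159  12.9233  9.9375]
a=μᵀx=1.592503  b=𝟙ᵀx=10.746586  c=𝟙ᵀy=82.920557  D=ac−b²=16.562147
λ₁=(c·0.178−b)/D = (82.920557·0.178−10.746586)/16.562147 = 0.242316
λ₂=(a−b·0.178)/D = (1.592503−10.746586·0.178)/16.562147 = -0.019345
w* = 0.242316·x + -0.019345·y:
  w_0 = 0.242316·2.2905 + -0.019345·11.0180 = 0.3419  (Xerox)
  w_1 = 0.242316·1.5941 + -0.019345·12.9221 = 0.1363  (Honeywell)
  w_2 = 0.242316·1.7962 + -0.019345·10.6502 = 0.2292  (Exxon)
  w_3 = 0.242316·0.8263 + -0.019345·8.0536 = 0.0444  (Oracle)
  w_4 = 0.242316·1.4655 + -0.019345·17.4159 = 0.0182  (GE)
  w_5 = 0.242316·2.4284 + -0.019345·12.9233 = 0.3385  (Boeing)
  w_6 = 0.242316·0.3455 + -0.019345·9.9375 = -0.1085  (Unilever)
Σw_i=1.0000  μᵀw=0.1780
σ²=wᵀΣw=λ₁·μ_p+λ₂ = 0.242316·0.178 + -0.019345 = 0.023788 ≈ 0.0238


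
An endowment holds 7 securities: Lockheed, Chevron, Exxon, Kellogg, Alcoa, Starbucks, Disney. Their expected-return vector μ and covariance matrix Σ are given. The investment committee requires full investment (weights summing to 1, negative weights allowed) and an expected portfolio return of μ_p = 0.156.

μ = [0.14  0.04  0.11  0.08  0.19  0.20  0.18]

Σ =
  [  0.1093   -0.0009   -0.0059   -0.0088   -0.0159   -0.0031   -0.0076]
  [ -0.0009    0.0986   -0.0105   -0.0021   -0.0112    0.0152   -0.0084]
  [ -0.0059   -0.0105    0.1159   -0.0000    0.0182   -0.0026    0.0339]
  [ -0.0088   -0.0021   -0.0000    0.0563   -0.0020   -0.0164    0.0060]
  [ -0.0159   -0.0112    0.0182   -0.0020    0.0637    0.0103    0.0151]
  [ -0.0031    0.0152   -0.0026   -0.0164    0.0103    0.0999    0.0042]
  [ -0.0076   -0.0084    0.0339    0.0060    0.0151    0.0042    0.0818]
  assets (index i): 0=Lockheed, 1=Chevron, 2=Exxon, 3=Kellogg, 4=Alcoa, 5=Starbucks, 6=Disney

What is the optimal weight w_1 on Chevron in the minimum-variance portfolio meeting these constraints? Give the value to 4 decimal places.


0.0340

u=Σ⁻¹μ = [2.0737  0.6590  0.2456  2.2856  2.9304  1.9805  1.5488]
v=Σ⁻¹𝟙 = [14.7509  12.3393  6.0000  23.4687  17.2260  10.5316  6.9340]
a=μᵀu=1.758198  b=𝟙ᵀu=11.723567  c=𝟙ᵀv=91.250450  D=ac−b²=22.994313
λ₁=(c·0.156−b)/D = (91.250450·0.156−11.723567)/22.994313 = 0.109223
λ₂=(a−b·0.156)/D = (1.758198−11.723567·0.156)/22.994313 = -0.003074
w* = 0.109223·u + -0.003074·v:
  w_0 = 0.109223·2.0737 + -0.003074·14.7509 = 0.1812  (Lockheed)
  w_1 = 0.109223·0.6590 + -0.003074·12.3393 = 0.0340  (Chevron)
  w_2 = 0.109223·0.2456 + -0.003074·6.0000 = 0.0084  (Exxon)
  w_3 = 0.109223·2.2856 + -0.003074·23.4687 = 0.1775  (Kellogg)
  w_4 = 0.109223·2.9304 + -0.003074·17.2260 = 0.2671  (Alcoa)
  w_5 = 0.109223·1.9805 + -0.003074·10.5316 = 0.1839  (Starbucks)
  w_6 = 0.109223·1.5488 + -0.003074·6.9340 = 0.1478  (Disney)
Σw_i=1.0000  μᵀw=0.1560
σ²=wᵀΣw=λ₁·μ_p+λ₂ = 0.109223·0.156 + -0.003074 = 0.013965 ≈ 0.0140


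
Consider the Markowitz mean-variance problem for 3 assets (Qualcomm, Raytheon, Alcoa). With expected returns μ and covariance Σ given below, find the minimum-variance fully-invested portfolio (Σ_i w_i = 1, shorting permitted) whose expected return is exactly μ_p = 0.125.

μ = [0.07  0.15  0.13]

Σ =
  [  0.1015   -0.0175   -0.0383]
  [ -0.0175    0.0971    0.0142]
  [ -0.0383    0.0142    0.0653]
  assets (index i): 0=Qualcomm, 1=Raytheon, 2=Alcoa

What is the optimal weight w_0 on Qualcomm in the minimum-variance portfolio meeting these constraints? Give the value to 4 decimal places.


0.1996

g=Σ⁻¹μ = [2.0236  1.4922  2.8532]
h=Σ⁻¹𝟙 = [21.2802  10.3998  25.5337]
a=μᵀg=0.736399  b=𝟙ᵀg=6.368976  c=𝟙ᵀh=57.213779  D=ac−b²=1.568283
λ₁=(c·0.125−b)/D = (57.213779·0.125−6.368976)/1.568283 = 0.499110
λ₂=(a−b·0.125)/D = (0.736399−6.368976·0.125)/1.568283 = -0.038082
w* = 0.499110·g + -0.038082·h:
  w_0 = 0.499110·2.0236 + -0.038082·21.2802 = 0.1996  (Qualcomm)
  w_1 = 0.499110·1.4922 + -0.038082·10.3998 = 0.3487  (Raytheon)
  w_2 = 0.499110·2.8532 + -0.038082·25.5337 = 0.4517  (Alcoa)
Σw_i=1.0000  μᵀw=0.1250
σ²=wᵀΣw=λ₁·μ_p+λ₂ = 0.499110·0.125 + -0.038082 = 0.024307 ≈ 0.0243


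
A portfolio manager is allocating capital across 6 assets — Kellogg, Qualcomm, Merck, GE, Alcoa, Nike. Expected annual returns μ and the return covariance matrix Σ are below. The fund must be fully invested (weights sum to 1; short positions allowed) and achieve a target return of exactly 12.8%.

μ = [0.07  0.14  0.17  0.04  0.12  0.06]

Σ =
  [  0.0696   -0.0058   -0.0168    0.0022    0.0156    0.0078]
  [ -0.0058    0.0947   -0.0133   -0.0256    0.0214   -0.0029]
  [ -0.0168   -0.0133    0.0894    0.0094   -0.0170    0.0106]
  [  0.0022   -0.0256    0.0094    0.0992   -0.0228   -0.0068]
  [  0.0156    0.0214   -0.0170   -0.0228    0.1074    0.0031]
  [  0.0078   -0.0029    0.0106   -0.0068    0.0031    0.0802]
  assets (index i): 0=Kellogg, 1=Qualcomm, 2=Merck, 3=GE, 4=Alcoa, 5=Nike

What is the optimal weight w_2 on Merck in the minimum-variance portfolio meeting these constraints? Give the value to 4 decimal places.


g=Σ⁻¹μ = [1.4600  1.9313  2.5330  0.9086  1.1034  0.3756]
h=Σ⁻¹𝟙 = [15.7192  16.0490  15.4408  15.2411  9.2089  10.4159]
a=μᵀg=0.994475  b=𝟙ᵀg=8.311815  c=𝟙ᵀh=82.074953  D=ac−b²=12.535177
λ₁=(c·0.128−b)/D = (82.074953·0.128−8.311815)/12.535177 = 0.175010
λ₂=(a−b·0.128)/D = (0.994475−8.311815·0.128)/12.535177 = -0.005539
w* = 0.175010·g + -0.005539·h:
  w_0 = 0.175010·1.4600 + -0.005539·15.7192 = 0.1684  (Kellogg)
  w_1 = 0.175010·1.9313 + -0.005539·16.0490 = 0.2491  (Qualcomm)
  w_2 = 0.175010·2.5330 + -0.005539·15.4408 = 0.3578  (Merck)
  w_3 = 0.175010·0.9086 + -0.005539·15.2411 = 0.0746  (GE)
  w_4 = 0.175010·1.1034 + -0.005539·9.2089 = 0.1421  (Alcoa)
  w_5 = 0.175010·0.3756 + -0.005539·10.4159 = 0.0080  (Nike)
Σw_i=1.0000  μᵀw=0.1280
σ²=wᵀΣw=λ₁·μ_p+λ₂ = 0.175010·0.128 + -0.005539 = 0.016862 ≈ 0.0169

0.3578


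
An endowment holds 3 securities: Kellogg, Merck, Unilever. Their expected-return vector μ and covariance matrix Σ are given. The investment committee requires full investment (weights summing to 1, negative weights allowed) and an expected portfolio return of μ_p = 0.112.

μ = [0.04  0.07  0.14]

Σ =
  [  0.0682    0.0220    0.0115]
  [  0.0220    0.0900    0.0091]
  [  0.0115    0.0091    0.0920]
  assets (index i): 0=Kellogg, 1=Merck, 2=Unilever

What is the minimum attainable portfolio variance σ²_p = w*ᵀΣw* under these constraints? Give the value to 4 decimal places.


0.0502

p=Σ⁻¹μ = [0.1511  0.5948  1.4440]
q=Σ⁻¹𝟙 = [10.7311  7.6006  8.7764]
a=μᵀp=0.249845  b=𝟙ᵀp=2.189977  c=𝟙ᵀq=27.108027  D=ac−b²=1.976805
λ₁=(c·0.112−b)/D = (27.108027·0.112−2.189977)/1.976805 = 0.428025
λ₂=(a−b·0.112)/D = (0.249845−2.189977·0.112)/1.976805 = 0.002311
w* = 0.428025·p + 0.002311·q:
  w_0 = 0.428025·0.1511 + 0.002311·10.7311 = 0.0895  (Kellogg)
  w_1 = 0.428025·0.5948 + 0.002311·7.6006 = 0.2722  (Merck)
  w_2 = 0.428025·1.4440 + 0.002311·8.7764 = 0.6384  (Unilever)
Σw_i=1.0000  μᵀw=0.1120
σ²=wᵀΣw=λ₁·μ_p+λ₂ = 0.428025·0.112 + 0.002311 = 0.050249 ≈ 0.0502


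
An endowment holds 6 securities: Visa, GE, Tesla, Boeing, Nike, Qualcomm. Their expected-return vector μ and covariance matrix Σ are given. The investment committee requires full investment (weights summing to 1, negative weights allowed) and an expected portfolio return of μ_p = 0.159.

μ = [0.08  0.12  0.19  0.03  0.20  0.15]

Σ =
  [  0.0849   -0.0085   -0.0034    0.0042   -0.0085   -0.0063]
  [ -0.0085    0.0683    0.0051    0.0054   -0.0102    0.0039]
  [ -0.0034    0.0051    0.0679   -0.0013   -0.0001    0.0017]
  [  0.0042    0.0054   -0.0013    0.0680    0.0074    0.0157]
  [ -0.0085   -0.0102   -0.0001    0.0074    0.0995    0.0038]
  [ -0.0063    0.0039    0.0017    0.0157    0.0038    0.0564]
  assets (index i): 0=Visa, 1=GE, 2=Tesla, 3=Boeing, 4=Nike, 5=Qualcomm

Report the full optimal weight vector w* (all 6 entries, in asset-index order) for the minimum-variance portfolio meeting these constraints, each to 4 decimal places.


u=Σ⁻¹μ = [1.7103  2.0155  2.6573  -0.6378  2.3116  2.6530]
v=Σ⁻¹𝟙 = [15.8336  15.8446  14.1265  7.9953  11.8757  14.9519]
a=μᵀu=1.724692  b=𝟙ᵀu=10.709857  c=𝟙ᵀv=80.627532  D=ac−b²=24.356659
λ₁=(c·0.159−b)/D = (80.627532·0.159−10.709857)/24.356659 = 0.086626
λ₂=(a−b·0.159)/D = (1.724692−10.709857·0.159)/24.356659 = 0.000896
w* = 0.086626·u + 0.000896·v:
  w_0 = 0.086626·1.7103 + 0.000896·15.8336 = 0.1623  (Visa)
  w_1 = 0.086626·2.0155 + 0.000896·15.8446 = 0.1888  (GE)
  w_2 = 0.086626·2.6573 + 0.000896·14.1265 = 0.2428  (Tesla)
  w_3 = 0.086626·-0.6378 + 0.000896·7.9953 = -0.0481  (Boeing)
  w_4 = 0.086626·2.3116 + 0.000896·11.8757 = 0.2109  (Nike)
  w_5 = 0.086626·2.6530 + 0.000896·14.9519 = 0.2432  (Qualcomm)
Σw_i=1.0000  μᵀw=0.1590
σ²=wᵀΣw=λ₁·μ_p+λ₂ = 0.086626·0.159 + 0.000896 = 0.014670 ≈ 0.0147

0.1623  0.1888  0.2428  -0.0481  0.2109  0.2432


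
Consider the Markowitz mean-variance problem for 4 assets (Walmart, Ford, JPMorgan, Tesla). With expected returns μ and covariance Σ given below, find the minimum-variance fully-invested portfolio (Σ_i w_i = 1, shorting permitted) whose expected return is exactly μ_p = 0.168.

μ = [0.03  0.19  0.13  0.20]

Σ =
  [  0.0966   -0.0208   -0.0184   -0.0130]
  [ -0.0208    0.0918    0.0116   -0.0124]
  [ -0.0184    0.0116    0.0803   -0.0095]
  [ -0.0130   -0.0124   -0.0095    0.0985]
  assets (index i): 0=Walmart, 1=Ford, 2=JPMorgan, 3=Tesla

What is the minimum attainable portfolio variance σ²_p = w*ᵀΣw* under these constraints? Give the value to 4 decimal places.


x=Σ⁻¹μ = [1.6017  2.5589  1.9418  2.7513]
y=Σ⁻¹𝟙 = [18.9638  15.2891  16.5032  16.1715]
a=μᵀx=1.336918  b=𝟙ᵀx=8.853560  c=𝟙ᵀy=66.927604  D=ac−b²=11.091208
λ₁=(c·0.168−b)/D = (66.927604·0.168−8.853560)/11.091208 = 0.215511
λ₂=(a−b·0.168)/D = (1.336918−8.853560·0.168)/11.091208 = -0.013567
w* = 0.215511·x + -0.013567·y:
  w_0 = 0.215511·1.6017 + -0.013567·18.9638 = 0.0879  (Walmart)
  w_1 = 0.215511·2.5589 + -0.013567·15.2891 = 0.3440  (Ford)
  w_2 = 0.215511·1.9418 + -0.013567·16.5032 = 0.1946  (JPMorgan)
  w_3 = 0.215511·2.7513 + -0.013567·16.1715 = 0.3735  (Tesla)
Σw_i=1.0000  μᵀw=0.1680
σ²=wᵀΣw=λ₁·μ_p+λ₂ = 0.215511·0.168 + -0.013567 = 0.022638 ≈ 0.0226

0.0226


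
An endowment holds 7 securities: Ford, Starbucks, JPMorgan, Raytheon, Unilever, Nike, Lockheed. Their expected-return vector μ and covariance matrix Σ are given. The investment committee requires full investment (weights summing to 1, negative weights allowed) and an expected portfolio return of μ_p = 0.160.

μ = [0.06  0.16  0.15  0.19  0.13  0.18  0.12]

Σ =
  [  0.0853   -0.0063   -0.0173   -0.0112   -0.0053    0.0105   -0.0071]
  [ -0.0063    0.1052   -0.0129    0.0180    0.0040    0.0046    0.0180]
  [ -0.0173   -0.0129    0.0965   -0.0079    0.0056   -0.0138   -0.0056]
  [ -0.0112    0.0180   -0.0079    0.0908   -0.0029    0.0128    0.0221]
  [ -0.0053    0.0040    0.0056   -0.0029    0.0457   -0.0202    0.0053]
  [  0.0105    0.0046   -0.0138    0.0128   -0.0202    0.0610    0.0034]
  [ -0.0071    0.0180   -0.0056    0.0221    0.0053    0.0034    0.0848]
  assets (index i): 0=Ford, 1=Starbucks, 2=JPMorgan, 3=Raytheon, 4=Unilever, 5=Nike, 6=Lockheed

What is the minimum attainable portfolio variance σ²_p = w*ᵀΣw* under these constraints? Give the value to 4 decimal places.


0.0116

u=Σ⁻¹μ = [1.3000  1.1639  2.4644  1.6364  4.5435  4.3270  0.5557]
v=Σ⁻¹𝟙 = [16.4069  7.5250  17.2094  8.6967  31.8457  25.2013  7.4381]
a=μᵀu=2.381011  b=𝟙ᵀu=15.990944  c=𝟙ᵀv=114.323138  D=ac−b²=16.494313
λ₁=(c·0.160−b)/D = (114.323138·0.160−15.990944)/16.494313 = 0.139488
λ₂=(a−b·0.160)/D = (2.381011−15.990944·0.160)/16.494313 = -0.010764
w* = 0.139488·u + -0.010764·v:
  w_0 = 0.139488·1.3000 + -0.010764·16.4069 = 0.0047  (Ford)
  w_1 = 0.139488·1.1639 + -0.010764·7.5250 = 0.0814  (Starbucks)
  w_2 = 0.139488·2.4644 + -0.010764·17.2094 = 0.1585  (JPMorgan)
  w_3 = 0.139488·1.6364 + -0.010764·8.6967 = 0.1347  (Raytheon)
  w_4 = 0.139488·4.5435 + -0.010764·31.8457 = 0.2910  (Unilever)
  w_5 = 0.139488·4.3270 + -0.010764·25.2013 = 0.3323  (Nike)
  w_6 = 0.139488·0.5557 + -0.010764·7.4381 = -0.0026  (Lockheed)
Σw_i=1.0000  μᵀw=0.1600
σ²=wᵀΣw=λ₁·μ_p+λ₂ = 0.139488·0.160 + -0.010764 = 0.011554 ≈ 0.0116


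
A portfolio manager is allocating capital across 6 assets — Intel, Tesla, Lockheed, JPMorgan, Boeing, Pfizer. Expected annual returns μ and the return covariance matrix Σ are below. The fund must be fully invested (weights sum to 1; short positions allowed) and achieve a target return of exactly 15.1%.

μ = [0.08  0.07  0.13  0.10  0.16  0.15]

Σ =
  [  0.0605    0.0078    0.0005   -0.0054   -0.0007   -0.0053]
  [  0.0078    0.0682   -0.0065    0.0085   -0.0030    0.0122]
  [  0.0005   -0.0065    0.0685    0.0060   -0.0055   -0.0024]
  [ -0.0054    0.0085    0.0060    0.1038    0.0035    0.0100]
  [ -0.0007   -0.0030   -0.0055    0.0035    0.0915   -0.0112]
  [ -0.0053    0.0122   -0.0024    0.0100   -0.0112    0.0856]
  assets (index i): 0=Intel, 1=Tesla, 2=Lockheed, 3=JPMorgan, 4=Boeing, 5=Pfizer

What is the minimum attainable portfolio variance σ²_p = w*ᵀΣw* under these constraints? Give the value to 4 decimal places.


0.0254

g=Σ⁻¹μ = [1.4648  0.7241  2.1461  0.5905  2.1361  2.0105]
h=Σ⁻¹𝟙 = [16.7359  11.8324  16.5308  6.9157  13.7017  12.4804]
a=μᵀg=1.149258  b=𝟙ᵀg=9.072055  c=𝟙ᵀh=78.197000  D=ac−b²=7.566346
λ₁=(c·0.151−b)/D = (78.197000·0.151−9.072055)/7.566346 = 0.361560
λ₂=(a−b·0.151)/D = (1.149258−9.072055·0.151)/7.566346 = -0.029158
w* = 0.361560·g + -0.029158·h:
  w_0 = 0.361560·1.4648 + -0.029158·16.7359 = 0.0416  (Intel)
  w_1 = 0.361560·0.7241 + -0.029158·11.8324 = -0.0832  (Tesla)
  w_2 = 0.361560·2.1461 + -0.029158·16.5308 = 0.2939  (Lockheed)
  w_3 = 0.361560·0.5905 + -0.029158·6.9157 = 0.0119  (JPMorgan)
  w_4 = 0.361560·2.1361 + -0.029158·13.7017 = 0.3728  (Boeing)
  w_5 = 0.361560·2.0105 + -0.029158·12.4804 = 0.3630  (Pfizer)
Σw_i=1.0000  μᵀw=0.1510
σ²=wᵀΣw=λ₁·μ_p+λ₂ = 0.361560·0.151 + -0.029158 = 0.025437 ≈ 0.0254


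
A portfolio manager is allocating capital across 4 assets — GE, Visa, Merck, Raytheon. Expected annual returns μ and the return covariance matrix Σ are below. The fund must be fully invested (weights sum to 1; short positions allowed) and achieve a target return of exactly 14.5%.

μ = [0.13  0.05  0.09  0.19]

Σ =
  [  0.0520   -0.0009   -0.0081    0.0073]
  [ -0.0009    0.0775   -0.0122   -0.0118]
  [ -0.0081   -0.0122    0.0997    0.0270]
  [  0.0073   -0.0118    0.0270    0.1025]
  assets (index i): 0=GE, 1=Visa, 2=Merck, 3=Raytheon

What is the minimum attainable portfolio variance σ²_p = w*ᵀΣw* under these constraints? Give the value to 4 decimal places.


p=Σ⁻¹μ = [2.4185  1.0408  0.7955  1.5917]
q=Σ⁻¹𝟙 = [20.3449  16.0626  11.7352  7.0651]
a=μᵀp=0.740460  b=𝟙ᵀp=5.846500  c=𝟙ᵀq=55.207761  D=ac−b²=6.697584
λ₁=(c·0.145−b)/D = (55.207761·0.145−5.846500)/6.697584 = 0.322299
λ₂=(a−b·0.145)/D = (0.740460−5.846500·0.145)/6.697584 = -0.016018
w* = 0.322299·p + -0.016018·q:
  w_0 = 0.322299·2.4185 + -0.016018·20.3449 = 0.4536  (GE)
  w_1 = 0.322299·1.0408 + -0.016018·16.0626 = 0.0782  (Visa)
  w_2 = 0.322299·0.7955 + -0.016018·11.7352 = 0.0684  (Merck)
  w_3 = 0.322299·1.5917 + -0.016018·7.0651 = 0.3998  (Raytheon)
Σw_i=1.0000  μᵀw=0.1450
σ²=wᵀΣw=λ₁·μ_p+λ₂ = 0.322299·0.145 + -0.016018 = 0.030715 ≈ 0.0307

0.0307


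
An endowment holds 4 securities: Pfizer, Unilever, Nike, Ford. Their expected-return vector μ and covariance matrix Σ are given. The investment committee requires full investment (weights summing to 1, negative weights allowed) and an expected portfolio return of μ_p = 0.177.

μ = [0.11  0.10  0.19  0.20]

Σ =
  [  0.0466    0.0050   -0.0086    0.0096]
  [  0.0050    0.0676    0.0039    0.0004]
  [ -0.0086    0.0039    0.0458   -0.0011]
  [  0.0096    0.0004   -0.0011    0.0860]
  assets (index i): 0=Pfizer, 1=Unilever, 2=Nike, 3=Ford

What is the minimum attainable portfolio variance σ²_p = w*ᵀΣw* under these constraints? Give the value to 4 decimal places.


x=Σ⁻¹μ = [2.6760  1.0028  4.6155  2.0812]
y=Σ⁻¹𝟙 = [22.9799  11.5733  25.3877  9.3336]
a=μᵀx=1.687834  b=𝟙ᵀx=10.375515  c=𝟙ᵀy=69.274586  D=ac−b²=9.272696
λ₁=(c·0.177−b)/D = (69.274586·0.177−10.375515)/9.272696 = 0.203402
λ₂=(a−b·0.177)/D = (1.687834−10.375515·0.177)/9.272696 = -0.016029
w* = 0.203402·x + -0.016029·y:
  w_0 = 0.203402·2.6760 + -0.016029·22.9799 = 0.1760  (Pfizer)
  w_1 = 0.203402·1.0028 + -0.016029·11.5733 = 0.0185  (Unilever)
  w_2 = 0.203402·4.6155 + -0.016029·25.3877 = 0.5319  (Nike)
  w_3 = 0.203402·2.0812 + -0.016029·9.3336 = 0.2737  (Ford)
Σw_i=1.0000  μᵀw=0.1770
σ²=wᵀΣw=λ₁·μ_p+λ₂ = 0.203402·0.177 + -0.016029 = 0.019973 ≈ 0.0200

0.0200


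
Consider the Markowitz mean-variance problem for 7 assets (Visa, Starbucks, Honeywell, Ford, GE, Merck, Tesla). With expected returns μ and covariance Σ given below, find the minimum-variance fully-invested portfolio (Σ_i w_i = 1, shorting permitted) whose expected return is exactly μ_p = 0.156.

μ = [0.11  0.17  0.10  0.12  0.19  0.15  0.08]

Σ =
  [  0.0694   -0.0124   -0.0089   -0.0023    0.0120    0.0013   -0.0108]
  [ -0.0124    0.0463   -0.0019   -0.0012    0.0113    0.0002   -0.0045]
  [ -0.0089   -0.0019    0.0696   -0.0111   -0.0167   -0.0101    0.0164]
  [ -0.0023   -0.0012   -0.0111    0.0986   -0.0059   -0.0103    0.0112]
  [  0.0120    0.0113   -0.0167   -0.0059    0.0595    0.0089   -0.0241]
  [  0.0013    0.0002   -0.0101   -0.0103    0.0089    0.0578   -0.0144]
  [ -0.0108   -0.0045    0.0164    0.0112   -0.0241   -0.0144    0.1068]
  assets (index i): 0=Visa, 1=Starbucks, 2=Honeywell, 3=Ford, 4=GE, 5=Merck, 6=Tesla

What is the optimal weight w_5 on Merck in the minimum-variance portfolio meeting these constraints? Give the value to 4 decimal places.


p=Σ⁻¹μ = [2.3673  3.8460  3.0301  2.0131  3.2038  3.3337  1.6465]
q=Σ⁻¹𝟙 = [21.3118  25.5521  24.8672  15.7719  18.4231  24.6920  14.6090]
a=μᵀp=2.699287  b=𝟙ᵀp=19.440424  c=𝟙ᵀq=145.227211  D=ac−b²=14.079910
λ₁=(c·0.156−b)/D = (145.227211·0.156−19.440424)/14.079910 = 0.228341
λ₂=(a−b·0.156)/D = (2.699287−19.440424·0.156)/14.079910 = -0.023680
w* = 0.228341·p + -0.023680·q:
  w_0 = 0.228341·2.3673 + -0.023680·21.3118 = 0.0359  (Visa)
  w_1 = 0.228341·3.8460 + -0.023680·25.5521 = 0.2731  (Starbucks)
  w_2 = 0.228341·3.0301 + -0.023680·24.8672 = 0.1030  (Honeywell)
  w_3 = 0.228341·2.0131 + -0.023680·15.7719 = 0.0862  (Ford)
  w_4 = 0.228341·3.2038 + -0.023680·18.4231 = 0.2953  (GE)
  w_5 = 0.228341·3.3337 + -0.023680·24.6920 = 0.1765  (Merck)
  w_6 = 0.228341·1.6465 + -0.023680·14.6090 = 0.0300  (Tesla)
Σw_i=1.0000  μᵀw=0.1560
σ²=wᵀΣw=λ₁·μ_p+λ₂ = 0.228341·0.156 + -0.023680 = 0.011941 ≈ 0.0119

0.1765


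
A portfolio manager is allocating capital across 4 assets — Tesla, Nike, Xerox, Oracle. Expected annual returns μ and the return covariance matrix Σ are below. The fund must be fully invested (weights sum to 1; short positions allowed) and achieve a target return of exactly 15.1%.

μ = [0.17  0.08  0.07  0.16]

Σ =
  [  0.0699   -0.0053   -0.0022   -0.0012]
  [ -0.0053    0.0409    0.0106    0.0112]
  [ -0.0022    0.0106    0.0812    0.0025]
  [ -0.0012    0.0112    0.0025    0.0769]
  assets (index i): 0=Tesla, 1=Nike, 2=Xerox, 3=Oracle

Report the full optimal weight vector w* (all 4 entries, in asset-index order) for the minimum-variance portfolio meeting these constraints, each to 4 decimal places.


x=Σ⁻¹μ = [2.6071  1.6107  0.6650  1.8651]
y=Σ⁻¹𝟙 = [16.4001  21.3775  9.6662  9.8321]
a=μᵀx=0.917037  b=𝟙ᵀx=6.747979  c=𝟙ᵀy=57.275867  D=ac−b²=6.988863
λ₁=(c·0.151−b)/D = (57.275867·0.151−6.747979)/6.988863 = 0.271958
λ₂=(a−b·0.151)/D = (0.917037−6.747979·0.151)/6.988863 = -0.014581
w* = 0.271958·x + -0.014581·y:
  w_0 = 0.271958·2.6071 + -0.014581·16.4001 = 0.4699  (Tesla)
  w_1 = 0.271958·1.6107 + -0.014581·21.3775 = 0.1263  (Nike)
  w_2 = 0.271958·0.6650 + -0.014581·9.6662 = 0.0399  (Xerox)
  w_3 = 0.271958·1.8651 + -0.014581·9.8321 = 0.3639  (Oracle)
Σw_i=1.0000  μᵀw=0.1510
σ²=wᵀΣw=λ₁·μ_p+λ₂ = 0.271958·0.151 + -0.014581 = 0.026484 ≈ 0.0265

0.4699  0.1263  0.0399  0.3639


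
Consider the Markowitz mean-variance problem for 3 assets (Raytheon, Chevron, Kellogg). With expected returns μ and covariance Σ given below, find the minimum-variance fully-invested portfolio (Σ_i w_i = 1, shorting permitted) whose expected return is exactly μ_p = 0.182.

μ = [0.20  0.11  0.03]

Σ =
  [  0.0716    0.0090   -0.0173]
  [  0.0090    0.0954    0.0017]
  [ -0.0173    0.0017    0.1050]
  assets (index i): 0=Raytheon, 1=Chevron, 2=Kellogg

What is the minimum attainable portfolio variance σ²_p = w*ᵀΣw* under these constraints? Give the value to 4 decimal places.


u=Σ⁻¹μ = [2.8636  0.8696  0.7434]
v=Σ⁻¹𝟙 = [15.7566  8.7823  11.9777]
a=μᵀu=0.690687  b=𝟙ᵀu=4.476705  c=𝟙ᵀv=36.516599  D=ac−b²=5.180656
λ₁=(c·0.182−b)/D = (36.516599·0.182−4.476705)/5.180656 = 0.418734
λ₂=(a−b·0.182)/D = (0.690687−4.476705·0.182)/5.180656 = -0.023949
w* = 0.418734·u + -0.023949·v:
  w_0 = 0.418734·2.8636 + -0.023949·15.7566 = 0.8217  (Raytheon)
  w_1 = 0.418734·0.8696 + -0.023949·8.7823 = 0.1538  (Chevron)
  w_2 = 0.418734·0.7434 + -0.023949·11.9777 = 0.0244  (Kellogg)
Σw_i=1.0000  μᵀw=0.1820
σ²=wᵀΣw=λ₁·μ_p+λ₂ = 0.418734·0.182 + -0.023949 = 0.052260 ≈ 0.0523

0.0523


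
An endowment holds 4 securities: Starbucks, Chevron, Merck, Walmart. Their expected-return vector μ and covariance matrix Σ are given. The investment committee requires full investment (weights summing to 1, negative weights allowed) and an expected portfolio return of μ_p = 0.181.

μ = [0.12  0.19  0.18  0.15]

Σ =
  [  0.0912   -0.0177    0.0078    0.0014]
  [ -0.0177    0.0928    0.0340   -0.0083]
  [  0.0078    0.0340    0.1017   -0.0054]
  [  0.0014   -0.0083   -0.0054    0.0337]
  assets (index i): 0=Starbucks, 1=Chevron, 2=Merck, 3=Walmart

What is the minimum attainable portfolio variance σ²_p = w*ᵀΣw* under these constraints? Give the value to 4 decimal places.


0.0406

g=Σ⁻¹μ = [1.6083  2.4065  1.1158  5.1557]
h=Σ⁻¹𝟙 = [12.6586  14.0074  5.9606  33.5527]
a=μᵀg=1.624423  b=𝟙ᵀg=10.286252  c=𝟙ᵀh=66.179306  D=ac−b²=1.696210
λ₁=(c·0.181−b)/D = (66.179306·0.181−10.286252)/1.696210 = 0.997638
λ₂=(a−b·0.181)/D = (1.624423−10.286252·0.181)/1.696210 = -0.139952
w* = 0.997638·g + -0.139952·h:
  w_0 = 0.997638·1.6083 + -0.139952·12.6586 = -0.1671  (Starbucks)
  w_1 = 0.997638·2.4065 + -0.139952·14.0074 = 0.4404  (Chevron)
  w_2 = 0.997638·1.1158 + -0.139952·5.9606 = 0.2789  (Merck)
  w_3 = 0.997638·5.1557 + -0.139952·33.5527 = 0.4478  (Walmart)
Σw_i=1.0000  μᵀw=0.1810
σ²=wᵀΣw=λ₁·μ_p+λ₂ = 0.997638·0.181 + -0.139952 = 0.040620 ≈ 0.0406


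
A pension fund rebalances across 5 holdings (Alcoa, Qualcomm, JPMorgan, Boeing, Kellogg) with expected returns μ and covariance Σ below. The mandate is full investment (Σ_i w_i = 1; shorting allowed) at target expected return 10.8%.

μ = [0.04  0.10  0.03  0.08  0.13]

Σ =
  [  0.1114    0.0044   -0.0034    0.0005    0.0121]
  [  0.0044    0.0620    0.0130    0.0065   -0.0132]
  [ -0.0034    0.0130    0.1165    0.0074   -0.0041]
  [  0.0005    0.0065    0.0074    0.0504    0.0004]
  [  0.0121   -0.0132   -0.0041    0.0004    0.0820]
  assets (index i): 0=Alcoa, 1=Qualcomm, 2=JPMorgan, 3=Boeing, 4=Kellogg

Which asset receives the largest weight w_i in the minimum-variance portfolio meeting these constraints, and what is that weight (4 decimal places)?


p=Σ⁻¹μ = [0.0778  1.8590  0.0338  1.3270  1.8684]
q=Σ⁻¹𝟙 = [6.9784  15.4808  6.4875  16.7127  13.9003]
a=μᵀp=0.539066  b=𝟙ᵀp=5.165886  c=𝟙ᵀq=59.559599  D=ac−b²=5.420163
λ₁=(c·0.108−b)/D = (59.559599·0.108−5.165886)/5.420163 = 0.233674
λ₂=(a−b·0.108)/D = (0.539066−5.165886·0.108)/5.420163 = -0.003478
w* = 0.233674·p + -0.003478·q:
  w_0 = 0.233674·0.0778 + -0.003478·6.9784 = -0.0061  (Alcoa)
  w_1 = 0.233674·1.8590 + -0.003478·15.4808 = 0.3806  (Qualcomm)
  w_2 = 0.233674·0.0338 + -0.003478·6.4875 = -0.0147  (JPMorgan)
  w_3 = 0.233674·1.3270 + -0.003478·16.7127 = 0.2520  (Boeing)
  w_4 = 0.233674·1.8684 + -0.003478·13.9003 = 0.3882  (Kellogg)
Σw_i=1.0000  μᵀw=0.1080
σ²=wᵀΣw=λ₁·μ_p+λ₂ = 0.233674·0.108 + -0.003478 = 0.021759 ≈ 0.0218

Kellogg (0.3882)


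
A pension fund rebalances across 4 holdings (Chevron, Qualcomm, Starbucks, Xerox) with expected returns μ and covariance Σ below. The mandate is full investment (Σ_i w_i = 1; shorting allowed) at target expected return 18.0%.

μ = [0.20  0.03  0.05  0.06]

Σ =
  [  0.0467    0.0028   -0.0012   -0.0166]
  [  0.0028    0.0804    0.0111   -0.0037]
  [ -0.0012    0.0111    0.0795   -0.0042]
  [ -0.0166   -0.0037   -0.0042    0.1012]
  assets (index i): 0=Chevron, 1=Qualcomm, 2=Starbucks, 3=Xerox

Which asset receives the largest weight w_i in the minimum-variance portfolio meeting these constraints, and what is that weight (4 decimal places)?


Chevron (0.8458)

u=Σ⁻¹μ = [4.7956  0.1674  0.7528  1.4169]
v=Σ⁻¹𝟙 = [26.4735  10.5122  12.3092  15.1191]
a=μᵀu=1.086796  b=𝟙ᵀu=7.132682  c=𝟙ᵀv=64.414093  D=ac−b²=19.129827
λ₁=(c·0.180−b)/D = (64.414093·0.180−7.132682)/19.129827 = 0.233241
λ₂=(a−b·0.180)/D = (1.086796−7.132682·0.180)/19.129827 = -0.010303
w* = 0.233241·u + -0.010303·v:
  w_0 = 0.233241·4.7956 + -0.010303·26.4735 = 0.8458  (Chevron)
  w_1 = 0.233241·0.1674 + -0.010303·10.5122 = -0.0693  (Qualcomm)
  w_2 = 0.233241·0.7528 + -0.010303·12.3092 = 0.0488  (Starbucks)
  w_3 = 0.233241·1.4169 + -0.010303·15.1191 = 0.1747  (Xerox)
Σw_i=1.0000  μᵀw=0.1800
σ²=wᵀΣw=λ₁·μ_p+λ₂ = 0.233241·0.180 + -0.010303 = 0.031681 ≈ 0.0317


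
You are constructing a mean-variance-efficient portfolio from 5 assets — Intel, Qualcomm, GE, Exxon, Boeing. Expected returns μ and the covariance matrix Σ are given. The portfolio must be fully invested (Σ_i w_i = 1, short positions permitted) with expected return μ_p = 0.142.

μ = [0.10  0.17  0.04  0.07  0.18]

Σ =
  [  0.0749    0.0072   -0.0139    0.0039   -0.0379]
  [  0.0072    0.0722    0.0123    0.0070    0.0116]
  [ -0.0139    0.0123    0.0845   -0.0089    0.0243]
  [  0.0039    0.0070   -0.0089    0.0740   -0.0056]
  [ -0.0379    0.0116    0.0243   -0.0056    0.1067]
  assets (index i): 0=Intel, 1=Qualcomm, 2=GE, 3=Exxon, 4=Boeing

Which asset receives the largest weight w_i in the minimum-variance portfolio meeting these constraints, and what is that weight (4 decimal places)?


x=Σ⁻¹μ = [2.3393  1.6530  0.0233  0.8490  2.3775]
y=Σ⁻¹𝟙 = [21.5292  5.9753  11.8691  14.3323  14.4188]
a=μᵀx=1.003252  b=𝟙ᵀx=7.242120  c=𝟙ᵀy=68.124635  D=ac−b²=15.897884
λ₁=(c·0.142−b)/D = (68.124635·0.142−7.242120)/15.897884 = 0.152950
λ₂=(a−b·0.142)/D = (1.003252−7.242120·0.142)/15.897884 = -0.001581
w* = 0.152950·x + -0.001581·y:
  w_0 = 0.152950·2.3393 + -0.001581·21.5292 = 0.3238  (Intel)
  w_1 = 0.152950·1.6530 + -0.001581·5.9753 = 0.2434  (Qualcomm)
  w_2 = 0.152950·0.0233 + -0.001581·11.8691 = -0.0152  (GE)
  w_3 = 0.152950·0.8490 + -0.001581·14.3323 = 0.1072  (Exxon)
  w_4 = 0.152950·2.3775 + -0.001581·14.4188 = 0.3408  (Boeing)
Σw_i=1.0000  μᵀw=0.1420
σ²=wᵀΣw=λ₁·μ_p+λ₂ = 0.152950·0.142 + -0.001581 = 0.020138 ≈ 0.0201

Boeing (0.3408)


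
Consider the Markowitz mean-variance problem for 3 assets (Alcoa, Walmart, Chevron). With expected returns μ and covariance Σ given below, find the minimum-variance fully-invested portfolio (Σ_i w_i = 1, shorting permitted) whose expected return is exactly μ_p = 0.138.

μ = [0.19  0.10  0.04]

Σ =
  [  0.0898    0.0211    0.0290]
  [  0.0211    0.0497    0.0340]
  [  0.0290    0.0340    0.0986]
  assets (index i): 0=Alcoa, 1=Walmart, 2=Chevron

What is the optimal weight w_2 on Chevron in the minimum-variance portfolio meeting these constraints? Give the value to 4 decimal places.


-0.0167

u=Σ⁻¹μ = [1.9614  1.6968  -0.7563]
v=Σ⁻¹𝟙 = [6.5924  15.3254  2.9184]
a=μᵀu=0.512084  b=𝟙ᵀu=2.901840  c=𝟙ᵀv=24.836263  D=ac−b²=4.297571
λ₁=(c·0.138−b)/D = (24.836263·0.138−2.901840)/4.297571 = 0.122293
λ₂=(a−b·0.138)/D = (0.512084−2.901840·0.138)/4.297571 = 0.025975
w* = 0.122293·u + 0.025975·v:
  w_0 = 0.122293·1.9614 + 0.025975·6.5924 = 0.4111  (Alcoa)
  w_1 = 0.122293·1.6968 + 0.025975·15.3254 = 0.6056  (Walmart)
  w_2 = 0.122293·-0.7563 + 0.025975·2.9184 = -0.0167  (Chevron)
Σw_i=1.0000  μᵀw=0.1380
σ²=wᵀΣw=λ₁·μ_p+λ₂ = 0.122293·0.138 + 0.025975 = 0.042852 ≈ 0.0429


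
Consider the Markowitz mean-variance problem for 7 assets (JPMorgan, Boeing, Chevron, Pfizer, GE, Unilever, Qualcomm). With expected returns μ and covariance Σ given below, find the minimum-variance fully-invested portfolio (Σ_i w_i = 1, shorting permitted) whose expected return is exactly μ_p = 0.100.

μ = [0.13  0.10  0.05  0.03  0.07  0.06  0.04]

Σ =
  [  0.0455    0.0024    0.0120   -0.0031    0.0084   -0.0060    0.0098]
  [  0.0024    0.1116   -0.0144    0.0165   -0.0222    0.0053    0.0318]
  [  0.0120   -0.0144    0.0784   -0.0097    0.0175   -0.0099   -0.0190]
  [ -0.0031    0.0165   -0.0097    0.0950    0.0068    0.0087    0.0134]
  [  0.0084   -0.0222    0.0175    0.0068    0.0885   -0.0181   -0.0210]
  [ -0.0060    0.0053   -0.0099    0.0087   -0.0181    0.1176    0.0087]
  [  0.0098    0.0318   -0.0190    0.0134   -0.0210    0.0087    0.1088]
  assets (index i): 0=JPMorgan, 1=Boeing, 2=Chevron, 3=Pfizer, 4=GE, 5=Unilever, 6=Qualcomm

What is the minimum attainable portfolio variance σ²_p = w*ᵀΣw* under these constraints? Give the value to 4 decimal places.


x=Σ⁻¹μ = [2.6710  1.0024  0.3275  0.1342  0.8634  0.7532  -0.0188]
y=Σ⁻¹𝟙 = [15.7814  8.9318  13.4029  7.7852  12.9515  10.8471  8.1733]
a=μᵀx=0.572749  b=𝟙ᵀx=5.732831  c=𝟙ᵀy=77.873214  D=ac−b²=11.736443
λ₁=(c·0.100−b)/D = (77.873214·0.100−5.732831)/11.736443 = 0.175052
λ₂=(a−b·0.100)/D = (0.572749−5.732831·0.100)/11.736443 = -0.000046
w* = 0.175052·x + -0.000046·y:
  w_0 = 0.175052·2.6710 + -0.000046·15.7814 = 0.4669  (JPMorgan)
  w_1 = 0.175052·1.0024 + -0.000046·8.9318 = 0.1751  (Boeing)
  w_2 = 0.175052·0.3275 + -0.000046·13.4029 = 0.0567  (Chevron)
  w_3 = 0.175052·0.1342 + -0.000046·7.7852 = 0.0231  (Pfizer)
  w_4 = 0.175052·0.8634 + -0.000046·12.9515 = 0.1506  (GE)
  w_5 = 0.175052·0.7532 + -0.000046·10.8471 = 0.1314  (Unilever)
  w_6 = 0.175052·-0.0188 + -0.000046·8.1733 = -0.0037  (Qualcomm)
Σw_i=1.0000  μᵀw=0.1000
σ²=wᵀΣw=λ₁·μ_p+λ₂ = 0.175052·0.100 + -0.000046 = 0.017460 ≈ 0.0175

0.0175
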